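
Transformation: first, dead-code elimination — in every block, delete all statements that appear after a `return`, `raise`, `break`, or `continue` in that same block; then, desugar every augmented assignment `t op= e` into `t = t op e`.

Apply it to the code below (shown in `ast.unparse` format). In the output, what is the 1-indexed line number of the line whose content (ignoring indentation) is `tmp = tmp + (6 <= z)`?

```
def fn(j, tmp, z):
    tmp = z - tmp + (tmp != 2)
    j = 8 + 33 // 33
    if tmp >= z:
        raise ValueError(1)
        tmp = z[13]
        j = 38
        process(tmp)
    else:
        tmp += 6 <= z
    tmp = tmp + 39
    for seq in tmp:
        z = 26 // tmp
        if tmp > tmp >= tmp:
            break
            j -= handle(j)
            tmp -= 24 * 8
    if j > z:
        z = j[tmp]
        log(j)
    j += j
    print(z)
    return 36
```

7

Transformed code:
def fn(j, tmp, z):
    tmp = z - tmp + (tmp != 2)
    j = 8 + 33 // 33
    if tmp >= z:
        raise ValueError(1)
    else:
        tmp = tmp + (6 <= z)
    tmp = tmp + 39
    for seq in tmp:
        z = 26 // tmp
        if tmp > tmp >= tmp:
            break
    if j > z:
        z = j[tmp]
        log(j)
    j = j + j
    print(z)
    return 36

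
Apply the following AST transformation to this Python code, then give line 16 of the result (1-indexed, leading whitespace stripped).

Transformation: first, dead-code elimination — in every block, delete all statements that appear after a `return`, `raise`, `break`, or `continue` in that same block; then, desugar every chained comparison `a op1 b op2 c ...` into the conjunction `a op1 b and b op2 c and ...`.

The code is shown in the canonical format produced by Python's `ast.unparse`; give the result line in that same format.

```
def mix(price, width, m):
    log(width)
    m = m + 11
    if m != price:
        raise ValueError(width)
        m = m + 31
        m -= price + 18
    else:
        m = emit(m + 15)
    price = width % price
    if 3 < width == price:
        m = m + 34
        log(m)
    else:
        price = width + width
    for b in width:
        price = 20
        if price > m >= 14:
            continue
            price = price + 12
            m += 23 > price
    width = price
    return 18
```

Transformed code:
def mix(price, width, m):
    log(width)
    m = m + 11
    if m != price:
        raise ValueError(width)
    else:
        m = emit(m + 15)
    price = width % price
    if 3 < width and width == price:
        m = m + 34
        log(m)
    else:
        price = width + width
    for b in width:
        price = 20
        if price > m and m >= 14:
            continue
    width = price
    return 18

if price > m and m >= 14:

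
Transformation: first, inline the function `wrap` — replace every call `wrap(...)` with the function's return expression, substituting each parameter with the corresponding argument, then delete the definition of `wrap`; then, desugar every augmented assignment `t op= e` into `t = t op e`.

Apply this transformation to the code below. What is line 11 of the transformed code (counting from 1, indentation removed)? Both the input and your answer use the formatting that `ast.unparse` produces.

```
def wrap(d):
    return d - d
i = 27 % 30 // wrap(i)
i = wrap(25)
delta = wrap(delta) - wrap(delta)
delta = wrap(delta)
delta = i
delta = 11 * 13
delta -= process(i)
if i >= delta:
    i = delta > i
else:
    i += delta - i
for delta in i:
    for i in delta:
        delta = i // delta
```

Transformed code:
i = 27 % 30 // (i - i)
i = 25 - 25
delta = delta - delta - (delta - delta)
delta = delta - delta
delta = i
delta = 11 * 13
delta = delta - process(i)
if i >= delta:
    i = delta > i
else:
    i = i + (delta - i)
for delta in i:
    for i in delta:
        delta = i // delta

i = i + (delta - i)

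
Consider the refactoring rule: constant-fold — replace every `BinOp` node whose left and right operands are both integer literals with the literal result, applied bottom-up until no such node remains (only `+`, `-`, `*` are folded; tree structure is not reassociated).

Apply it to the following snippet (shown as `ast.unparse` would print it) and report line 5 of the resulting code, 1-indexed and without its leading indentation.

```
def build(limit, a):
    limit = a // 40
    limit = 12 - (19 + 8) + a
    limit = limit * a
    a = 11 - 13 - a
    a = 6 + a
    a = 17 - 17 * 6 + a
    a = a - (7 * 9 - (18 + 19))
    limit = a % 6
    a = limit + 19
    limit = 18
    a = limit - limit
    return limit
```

a = -2 - a

Transformed code:
def build(limit, a):
    limit = a // 40
    limit = -15 + a
    limit = limit * a
    a = -2 - a
    a = 6 + a
    a = -85 + a
    a = a - 26
    limit = a % 6
    a = limit + 19
    limit = 18
    a = limit - limit
    return limit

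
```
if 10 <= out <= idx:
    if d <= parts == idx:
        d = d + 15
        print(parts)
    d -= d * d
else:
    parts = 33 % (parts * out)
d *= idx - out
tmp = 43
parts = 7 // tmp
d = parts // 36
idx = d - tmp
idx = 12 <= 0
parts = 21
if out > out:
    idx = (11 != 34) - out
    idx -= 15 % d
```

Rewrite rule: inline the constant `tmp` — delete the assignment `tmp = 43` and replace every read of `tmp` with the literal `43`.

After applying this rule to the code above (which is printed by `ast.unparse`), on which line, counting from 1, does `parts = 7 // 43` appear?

Transformed code:
if 10 <= out <= idx:
    if d <= parts == idx:
        d = d + 15
        print(parts)
    d -= d * d
else:
    parts = 33 % (parts * out)
d *= idx - out
parts = 7 // 43
d = parts // 36
idx = d - 43
idx = 12 <= 0
parts = 21
if out > out:
    idx = (11 != 34) - out
    idx -= 15 % d

9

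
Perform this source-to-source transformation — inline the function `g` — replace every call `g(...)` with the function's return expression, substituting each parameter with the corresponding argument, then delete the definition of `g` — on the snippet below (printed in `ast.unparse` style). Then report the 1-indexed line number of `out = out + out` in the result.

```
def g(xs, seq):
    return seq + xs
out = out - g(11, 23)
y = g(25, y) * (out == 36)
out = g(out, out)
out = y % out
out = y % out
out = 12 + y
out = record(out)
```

3

Transformed code:
out = out - (23 + 11)
y = (y + 25) * (out == 36)
out = out + out
out = y % out
out = y % out
out = 12 + y
out = record(out)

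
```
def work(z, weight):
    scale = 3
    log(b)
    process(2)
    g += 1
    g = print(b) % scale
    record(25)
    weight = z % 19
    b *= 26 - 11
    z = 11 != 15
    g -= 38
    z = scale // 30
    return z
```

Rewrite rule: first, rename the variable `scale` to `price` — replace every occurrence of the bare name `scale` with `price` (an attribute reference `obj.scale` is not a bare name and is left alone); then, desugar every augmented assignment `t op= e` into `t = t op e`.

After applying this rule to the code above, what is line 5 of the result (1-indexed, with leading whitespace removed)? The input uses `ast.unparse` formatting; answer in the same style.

g = g + 1

Transformed code:
def work(z, weight):
    price = 3
    log(b)
    process(2)
    g = g + 1
    g = print(b) % price
    record(25)
    weight = z % 19
    b = b * (26 - 11)
    z = 11 != 15
    g = g - 38
    z = price // 30
    return z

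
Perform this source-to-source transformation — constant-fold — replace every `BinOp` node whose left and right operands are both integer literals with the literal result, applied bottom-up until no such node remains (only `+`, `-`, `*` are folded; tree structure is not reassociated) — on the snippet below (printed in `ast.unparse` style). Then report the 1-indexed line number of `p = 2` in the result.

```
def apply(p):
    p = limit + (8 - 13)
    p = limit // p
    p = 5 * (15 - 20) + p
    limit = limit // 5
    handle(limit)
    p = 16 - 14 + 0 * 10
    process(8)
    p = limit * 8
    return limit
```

7

Transformed code:
def apply(p):
    p = limit + -5
    p = limit // p
    p = -25 + p
    limit = limit // 5
    handle(limit)
    p = 2
    process(8)
    p = limit * 8
    return limit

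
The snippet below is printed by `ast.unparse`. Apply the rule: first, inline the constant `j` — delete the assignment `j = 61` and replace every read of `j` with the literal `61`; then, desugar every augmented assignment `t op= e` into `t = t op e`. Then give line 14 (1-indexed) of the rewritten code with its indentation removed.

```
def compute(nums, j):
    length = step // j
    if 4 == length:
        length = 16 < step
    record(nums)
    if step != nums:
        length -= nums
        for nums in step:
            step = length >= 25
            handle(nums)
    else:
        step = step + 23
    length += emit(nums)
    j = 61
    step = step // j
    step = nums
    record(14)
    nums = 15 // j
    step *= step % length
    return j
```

step = step // 61

Transformed code:
def compute(nums, j):
    length = step // 61
    if 4 == length:
        length = 16 < step
    record(nums)
    if step != nums:
        length = length - nums
        for nums in step:
            step = length >= 25
            handle(nums)
    else:
        step = step + 23
    length = length + emit(nums)
    step = step // 61
    step = nums
    record(14)
    nums = 15 // 61
    step = step * (step % length)
    return 61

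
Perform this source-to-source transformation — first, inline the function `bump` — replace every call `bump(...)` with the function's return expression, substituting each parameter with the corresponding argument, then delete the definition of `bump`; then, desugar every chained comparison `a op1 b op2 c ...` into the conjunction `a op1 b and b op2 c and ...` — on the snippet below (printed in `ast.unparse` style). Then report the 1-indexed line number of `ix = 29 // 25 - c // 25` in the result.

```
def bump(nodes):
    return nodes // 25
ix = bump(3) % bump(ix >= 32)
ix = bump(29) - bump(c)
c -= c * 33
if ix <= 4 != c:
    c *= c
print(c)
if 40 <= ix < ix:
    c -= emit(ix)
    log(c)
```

Transformed code:
ix = 3 // 25 % ((ix >= 32) // 25)
ix = 29 // 25 - c // 25
c -= c * 33
if ix <= 4 and 4 != c:
    c *= c
print(c)
if 40 <= ix and ix < ix:
    c -= emit(ix)
    log(c)

2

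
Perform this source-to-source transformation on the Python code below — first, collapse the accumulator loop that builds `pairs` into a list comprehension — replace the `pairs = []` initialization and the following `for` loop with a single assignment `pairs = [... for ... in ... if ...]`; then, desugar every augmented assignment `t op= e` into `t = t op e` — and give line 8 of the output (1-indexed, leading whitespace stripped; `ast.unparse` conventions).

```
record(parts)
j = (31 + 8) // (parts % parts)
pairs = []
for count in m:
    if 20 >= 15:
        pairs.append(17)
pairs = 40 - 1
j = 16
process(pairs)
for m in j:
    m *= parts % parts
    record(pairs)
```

Transformed code:
record(parts)
j = (31 + 8) // (parts % parts)
pairs = [17 for count in m if 20 >= 15]
pairs = 40 - 1
j = 16
process(pairs)
for m in j:
    m = m * (parts % parts)
    record(pairs)

m = m * (parts % parts)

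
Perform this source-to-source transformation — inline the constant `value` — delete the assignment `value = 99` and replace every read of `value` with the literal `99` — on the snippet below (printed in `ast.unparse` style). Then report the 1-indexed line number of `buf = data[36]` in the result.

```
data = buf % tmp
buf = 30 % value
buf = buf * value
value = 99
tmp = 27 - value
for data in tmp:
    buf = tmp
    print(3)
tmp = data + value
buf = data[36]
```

Transformed code:
data = buf % tmp
buf = 30 % 99
buf = buf * 99
tmp = 27 - 99
for data in tmp:
    buf = tmp
    print(3)
tmp = data + 99
buf = data[36]

9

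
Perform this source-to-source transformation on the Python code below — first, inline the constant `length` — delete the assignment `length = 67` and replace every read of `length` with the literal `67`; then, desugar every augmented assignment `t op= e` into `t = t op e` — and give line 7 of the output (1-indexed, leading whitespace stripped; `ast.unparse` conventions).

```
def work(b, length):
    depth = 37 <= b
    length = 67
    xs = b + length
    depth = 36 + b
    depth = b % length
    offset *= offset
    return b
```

return b

Transformed code:
def work(b, length):
    depth = 37 <= b
    xs = b + 67
    depth = 36 + b
    depth = b % 67
    offset = offset * offset
    return b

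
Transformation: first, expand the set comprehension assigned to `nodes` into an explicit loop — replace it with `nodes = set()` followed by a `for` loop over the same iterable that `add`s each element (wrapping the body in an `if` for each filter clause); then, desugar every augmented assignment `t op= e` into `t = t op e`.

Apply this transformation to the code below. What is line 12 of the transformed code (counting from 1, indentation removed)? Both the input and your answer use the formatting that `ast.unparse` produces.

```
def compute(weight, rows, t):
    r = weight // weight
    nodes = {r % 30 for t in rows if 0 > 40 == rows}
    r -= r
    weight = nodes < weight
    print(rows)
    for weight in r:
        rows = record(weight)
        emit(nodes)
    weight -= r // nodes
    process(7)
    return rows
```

emit(nodes)

Transformed code:
def compute(weight, rows, t):
    r = weight // weight
    nodes = set()
    for t in rows:
        if 0 > 40 == rows:
            nodes.add(r % 30)
    r = r - r
    weight = nodes < weight
    print(rows)
    for weight in r:
        rows = record(weight)
        emit(nodes)
    weight = weight - r // nodes
    process(7)
    return rows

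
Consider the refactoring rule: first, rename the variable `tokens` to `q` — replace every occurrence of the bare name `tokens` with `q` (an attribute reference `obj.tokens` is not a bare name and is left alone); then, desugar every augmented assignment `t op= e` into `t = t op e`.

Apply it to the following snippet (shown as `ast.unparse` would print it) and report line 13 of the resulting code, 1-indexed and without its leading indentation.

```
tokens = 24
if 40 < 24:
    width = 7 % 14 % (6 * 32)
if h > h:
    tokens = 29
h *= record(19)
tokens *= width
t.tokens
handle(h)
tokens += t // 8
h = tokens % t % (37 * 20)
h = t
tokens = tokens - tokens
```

q = q - q

Transformed code:
q = 24
if 40 < 24:
    width = 7 % 14 % (6 * 32)
if h > h:
    q = 29
h = h * record(19)
q = q * width
t.tokens
handle(h)
q = q + t // 8
h = q % t % (37 * 20)
h = t
q = q - q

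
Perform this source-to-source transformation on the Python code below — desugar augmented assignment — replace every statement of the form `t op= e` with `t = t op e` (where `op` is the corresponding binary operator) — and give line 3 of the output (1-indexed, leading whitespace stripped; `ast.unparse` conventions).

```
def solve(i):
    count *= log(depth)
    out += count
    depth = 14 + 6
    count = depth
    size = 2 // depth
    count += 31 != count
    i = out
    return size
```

Transformed code:
def solve(i):
    count = count * log(depth)
    out = out + count
    depth = 14 + 6
    count = depth
    size = 2 // depth
    count = count + (31 != count)
    i = out
    return size

out = out + count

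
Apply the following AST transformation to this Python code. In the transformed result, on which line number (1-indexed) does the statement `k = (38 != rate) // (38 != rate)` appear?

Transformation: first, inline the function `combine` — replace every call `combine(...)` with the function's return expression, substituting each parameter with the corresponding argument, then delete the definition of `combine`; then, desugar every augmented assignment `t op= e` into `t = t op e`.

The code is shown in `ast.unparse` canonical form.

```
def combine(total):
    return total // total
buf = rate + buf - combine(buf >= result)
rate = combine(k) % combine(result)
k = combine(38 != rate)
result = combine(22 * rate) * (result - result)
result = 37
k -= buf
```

3

Transformed code:
buf = rate + buf - (buf >= result) // (buf >= result)
rate = k // k % (result // result)
k = (38 != rate) // (38 != rate)
result = 22 * rate // (22 * rate) * (result - result)
result = 37
k = k - buf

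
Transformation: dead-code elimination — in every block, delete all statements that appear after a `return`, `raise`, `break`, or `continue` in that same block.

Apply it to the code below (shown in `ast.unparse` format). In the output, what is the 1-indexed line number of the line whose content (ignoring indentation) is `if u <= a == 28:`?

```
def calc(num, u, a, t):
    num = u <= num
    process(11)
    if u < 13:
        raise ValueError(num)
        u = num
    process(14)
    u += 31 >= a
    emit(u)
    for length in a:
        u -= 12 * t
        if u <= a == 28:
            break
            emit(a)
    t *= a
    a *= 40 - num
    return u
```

Transformed code:
def calc(num, u, a, t):
    num = u <= num
    process(11)
    if u < 13:
        raise ValueError(num)
    process(14)
    u += 31 >= a
    emit(u)
    for length in a:
        u -= 12 * t
        if u <= a == 28:
            break
    t *= a
    a *= 40 - num
    return u

11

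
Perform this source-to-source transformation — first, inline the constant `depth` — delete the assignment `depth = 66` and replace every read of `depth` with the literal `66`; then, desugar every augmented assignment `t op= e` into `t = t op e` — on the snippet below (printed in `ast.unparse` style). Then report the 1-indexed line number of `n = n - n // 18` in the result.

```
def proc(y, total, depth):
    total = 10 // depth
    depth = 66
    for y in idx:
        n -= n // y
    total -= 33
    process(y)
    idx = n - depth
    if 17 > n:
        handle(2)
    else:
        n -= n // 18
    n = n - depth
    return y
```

11

Transformed code:
def proc(y, total, depth):
    total = 10 // 66
    for y in idx:
        n = n - n // y
    total = total - 33
    process(y)
    idx = n - 66
    if 17 > n:
        handle(2)
    else:
        n = n - n // 18
    n = n - 66
    return y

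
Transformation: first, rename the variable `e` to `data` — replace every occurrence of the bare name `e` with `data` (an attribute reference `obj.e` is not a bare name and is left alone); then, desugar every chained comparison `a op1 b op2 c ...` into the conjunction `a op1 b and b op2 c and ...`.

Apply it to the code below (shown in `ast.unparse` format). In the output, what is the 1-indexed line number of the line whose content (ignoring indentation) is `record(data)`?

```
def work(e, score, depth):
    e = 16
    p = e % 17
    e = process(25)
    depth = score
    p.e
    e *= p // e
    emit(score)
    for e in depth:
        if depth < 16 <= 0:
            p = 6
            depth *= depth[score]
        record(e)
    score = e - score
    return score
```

Transformed code:
def work(data, score, depth):
    data = 16
    p = data % 17
    data = process(25)
    depth = score
    p.e
    data *= p // data
    emit(score)
    for data in depth:
        if depth < 16 and 16 <= 0:
            p = 6
            depth *= depth[score]
        record(data)
    score = data - score
    return score

13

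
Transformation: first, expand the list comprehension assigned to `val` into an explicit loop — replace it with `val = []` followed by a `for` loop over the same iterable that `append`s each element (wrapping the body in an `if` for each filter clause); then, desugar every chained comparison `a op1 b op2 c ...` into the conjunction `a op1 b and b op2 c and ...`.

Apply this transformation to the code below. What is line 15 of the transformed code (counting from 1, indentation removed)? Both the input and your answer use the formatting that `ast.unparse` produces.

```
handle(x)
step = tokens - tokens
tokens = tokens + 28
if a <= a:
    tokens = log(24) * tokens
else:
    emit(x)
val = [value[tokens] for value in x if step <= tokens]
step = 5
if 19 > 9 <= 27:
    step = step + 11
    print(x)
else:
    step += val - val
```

Transformed code:
handle(x)
step = tokens - tokens
tokens = tokens + 28
if a <= a:
    tokens = log(24) * tokens
else:
    emit(x)
val = []
for value in x:
    if step <= tokens:
        val.append(value[tokens])
step = 5
if 19 > 9 and 9 <= 27:
    step = step + 11
    print(x)
else:
    step += val - val

print(x)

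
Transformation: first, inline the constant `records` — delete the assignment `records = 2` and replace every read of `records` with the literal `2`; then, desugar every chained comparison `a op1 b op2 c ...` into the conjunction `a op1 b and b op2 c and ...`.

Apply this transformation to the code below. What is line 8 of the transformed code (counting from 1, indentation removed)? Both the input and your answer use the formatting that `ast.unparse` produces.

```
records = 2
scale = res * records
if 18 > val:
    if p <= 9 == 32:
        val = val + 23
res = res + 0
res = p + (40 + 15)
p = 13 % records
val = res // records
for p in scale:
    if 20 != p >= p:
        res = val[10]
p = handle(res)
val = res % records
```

val = res // 2

Transformed code:
scale = res * 2
if 18 > val:
    if p <= 9 and 9 == 32:
        val = val + 23
res = res + 0
res = p + (40 + 15)
p = 13 % 2
val = res // 2
for p in scale:
    if 20 != p and p >= p:
        res = val[10]
p = handle(res)
val = res % 2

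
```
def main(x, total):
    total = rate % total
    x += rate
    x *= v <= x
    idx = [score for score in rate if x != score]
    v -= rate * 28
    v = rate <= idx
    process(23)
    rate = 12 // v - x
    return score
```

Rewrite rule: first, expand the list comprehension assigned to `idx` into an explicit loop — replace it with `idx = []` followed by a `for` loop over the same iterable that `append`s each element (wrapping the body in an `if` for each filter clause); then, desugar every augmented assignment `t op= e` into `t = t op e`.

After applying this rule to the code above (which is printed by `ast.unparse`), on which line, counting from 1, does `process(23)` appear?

Transformed code:
def main(x, total):
    total = rate % total
    x = x + rate
    x = x * (v <= x)
    idx = []
    for score in rate:
        if x != score:
            idx.append(score)
    v = v - rate * 28
    v = rate <= idx
    process(23)
    rate = 12 // v - x
    return score

11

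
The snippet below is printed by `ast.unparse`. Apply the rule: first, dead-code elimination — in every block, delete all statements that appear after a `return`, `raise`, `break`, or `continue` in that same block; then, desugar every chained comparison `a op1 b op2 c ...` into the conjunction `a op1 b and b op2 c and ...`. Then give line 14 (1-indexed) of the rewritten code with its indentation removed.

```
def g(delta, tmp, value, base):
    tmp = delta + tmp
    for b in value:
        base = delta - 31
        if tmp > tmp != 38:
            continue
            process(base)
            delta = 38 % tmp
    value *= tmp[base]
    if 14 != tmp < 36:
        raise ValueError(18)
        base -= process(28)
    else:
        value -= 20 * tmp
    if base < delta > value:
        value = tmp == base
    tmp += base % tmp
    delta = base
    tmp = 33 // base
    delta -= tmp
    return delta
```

Transformed code:
def g(delta, tmp, value, base):
    tmp = delta + tmp
    for b in value:
        base = delta - 31
        if tmp > tmp and tmp != 38:
            continue
    value *= tmp[base]
    if 14 != tmp and tmp < 36:
        raise ValueError(18)
    else:
        value -= 20 * tmp
    if base < delta and delta > value:
        value = tmp == base
    tmp += base % tmp
    delta = base
    tmp = 33 // base
    delta -= tmp
    return delta

tmp += base % tmp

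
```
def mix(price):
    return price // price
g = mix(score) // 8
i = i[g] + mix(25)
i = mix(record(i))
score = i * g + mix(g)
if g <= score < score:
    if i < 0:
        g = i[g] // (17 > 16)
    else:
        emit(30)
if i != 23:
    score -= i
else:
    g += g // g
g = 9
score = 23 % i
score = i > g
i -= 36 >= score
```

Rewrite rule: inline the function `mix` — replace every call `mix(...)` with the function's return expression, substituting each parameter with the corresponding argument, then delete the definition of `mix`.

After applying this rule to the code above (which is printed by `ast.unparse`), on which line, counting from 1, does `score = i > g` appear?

16

Transformed code:
g = score // score // 8
i = i[g] + 25 // 25
i = record(i) // record(i)
score = i * g + g // g
if g <= score < score:
    if i < 0:
        g = i[g] // (17 > 16)
    else:
        emit(30)
if i != 23:
    score -= i
else:
    g += g // g
g = 9
score = 23 % i
score = i > g
i -= 36 >= score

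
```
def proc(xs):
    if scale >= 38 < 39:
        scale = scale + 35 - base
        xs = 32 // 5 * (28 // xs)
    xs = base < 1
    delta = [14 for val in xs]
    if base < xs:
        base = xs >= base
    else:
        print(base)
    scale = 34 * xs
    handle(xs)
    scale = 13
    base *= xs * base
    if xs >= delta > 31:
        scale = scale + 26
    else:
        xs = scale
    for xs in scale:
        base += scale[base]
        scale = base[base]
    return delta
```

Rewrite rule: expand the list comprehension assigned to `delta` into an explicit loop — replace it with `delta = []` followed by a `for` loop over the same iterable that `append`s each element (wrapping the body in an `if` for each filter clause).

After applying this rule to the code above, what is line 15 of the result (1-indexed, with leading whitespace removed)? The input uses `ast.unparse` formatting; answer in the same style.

Transformed code:
def proc(xs):
    if scale >= 38 < 39:
        scale = scale + 35 - base
        xs = 32 // 5 * (28 // xs)
    xs = base < 1
    delta = []
    for val in xs:
        delta.append(14)
    if base < xs:
        base = xs >= base
    else:
        print(base)
    scale = 34 * xs
    handle(xs)
    scale = 13
    base *= xs * base
    if xs >= delta > 31:
        scale = scale + 26
    else:
        xs = scale
    for xs in scale:
        base += scale[base]
        scale = base[base]
    return delta

scale = 13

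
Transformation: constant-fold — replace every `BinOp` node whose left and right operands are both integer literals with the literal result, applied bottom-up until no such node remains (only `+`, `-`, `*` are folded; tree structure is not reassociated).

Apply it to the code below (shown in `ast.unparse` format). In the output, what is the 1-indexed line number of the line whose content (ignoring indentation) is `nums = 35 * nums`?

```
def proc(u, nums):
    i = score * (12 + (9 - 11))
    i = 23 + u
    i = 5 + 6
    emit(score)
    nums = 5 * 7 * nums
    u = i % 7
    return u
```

Transformed code:
def proc(u, nums):
    i = score * 10
    i = 23 + u
    i = 11
    emit(score)
    nums = 35 * nums
    u = i % 7
    return u

6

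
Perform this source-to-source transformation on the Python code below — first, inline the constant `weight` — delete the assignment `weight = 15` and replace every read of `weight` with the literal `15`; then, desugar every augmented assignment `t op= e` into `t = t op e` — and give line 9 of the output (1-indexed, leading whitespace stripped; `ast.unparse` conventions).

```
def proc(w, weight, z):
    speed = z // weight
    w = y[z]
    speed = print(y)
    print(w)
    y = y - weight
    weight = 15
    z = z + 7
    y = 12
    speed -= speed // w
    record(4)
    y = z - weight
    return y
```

Transformed code:
def proc(w, weight, z):
    speed = z // 15
    w = y[z]
    speed = print(y)
    print(w)
    y = y - 15
    z = z + 7
    y = 12
    speed = speed - speed // w
    record(4)
    y = z - 15
    return y

speed = speed - speed // w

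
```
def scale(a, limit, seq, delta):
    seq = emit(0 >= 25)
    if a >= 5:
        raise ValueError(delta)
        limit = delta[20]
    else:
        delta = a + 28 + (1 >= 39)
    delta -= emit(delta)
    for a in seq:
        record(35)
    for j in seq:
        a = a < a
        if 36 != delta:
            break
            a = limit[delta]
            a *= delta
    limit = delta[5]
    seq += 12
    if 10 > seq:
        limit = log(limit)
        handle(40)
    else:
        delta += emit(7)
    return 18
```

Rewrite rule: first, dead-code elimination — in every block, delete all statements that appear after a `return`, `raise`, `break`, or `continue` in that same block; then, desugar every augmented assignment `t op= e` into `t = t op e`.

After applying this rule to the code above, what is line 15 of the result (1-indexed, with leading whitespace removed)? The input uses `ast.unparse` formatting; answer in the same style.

seq = seq + 12

Transformed code:
def scale(a, limit, seq, delta):
    seq = emit(0 >= 25)
    if a >= 5:
        raise ValueError(delta)
    else:
        delta = a + 28 + (1 >= 39)
    delta = delta - emit(delta)
    for a in seq:
        record(35)
    for j in seq:
        a = a < a
        if 36 != delta:
            break
    limit = delta[5]
    seq = seq + 12
    if 10 > seq:
        limit = log(limit)
        handle(40)
    else:
        delta = delta + emit(7)
    return 18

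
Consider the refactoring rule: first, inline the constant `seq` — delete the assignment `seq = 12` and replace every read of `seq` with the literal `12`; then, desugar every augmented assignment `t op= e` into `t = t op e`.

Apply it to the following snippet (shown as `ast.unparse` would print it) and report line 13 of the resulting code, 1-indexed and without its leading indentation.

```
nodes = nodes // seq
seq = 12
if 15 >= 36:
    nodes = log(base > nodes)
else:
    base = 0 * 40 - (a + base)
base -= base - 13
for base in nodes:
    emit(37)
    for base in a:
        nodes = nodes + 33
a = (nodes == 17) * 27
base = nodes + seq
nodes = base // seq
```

nodes = base // 12

Transformed code:
nodes = nodes // 12
if 15 >= 36:
    nodes = log(base > nodes)
else:
    base = 0 * 40 - (a + base)
base = base - (base - 13)
for base in nodes:
    emit(37)
    for base in a:
        nodes = nodes + 33
a = (nodes == 17) * 27
base = nodes + 12
nodes = base // 12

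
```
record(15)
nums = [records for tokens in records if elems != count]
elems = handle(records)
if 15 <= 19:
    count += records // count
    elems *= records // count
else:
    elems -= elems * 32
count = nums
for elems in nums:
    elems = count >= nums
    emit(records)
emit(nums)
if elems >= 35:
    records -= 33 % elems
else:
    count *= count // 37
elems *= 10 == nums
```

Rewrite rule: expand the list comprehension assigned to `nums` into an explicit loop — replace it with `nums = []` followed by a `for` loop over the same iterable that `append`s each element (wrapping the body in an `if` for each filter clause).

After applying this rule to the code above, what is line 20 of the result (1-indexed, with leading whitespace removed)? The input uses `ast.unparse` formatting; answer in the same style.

Transformed code:
record(15)
nums = []
for tokens in records:
    if elems != count:
        nums.append(records)
elems = handle(records)
if 15 <= 19:
    count += records // count
    elems *= records // count
else:
    elems -= elems * 32
count = nums
for elems in nums:
    elems = count >= nums
    emit(records)
emit(nums)
if elems >= 35:
    records -= 33 % elems
else:
    count *= count // 37
elems *= 10 == nums

count *= count // 37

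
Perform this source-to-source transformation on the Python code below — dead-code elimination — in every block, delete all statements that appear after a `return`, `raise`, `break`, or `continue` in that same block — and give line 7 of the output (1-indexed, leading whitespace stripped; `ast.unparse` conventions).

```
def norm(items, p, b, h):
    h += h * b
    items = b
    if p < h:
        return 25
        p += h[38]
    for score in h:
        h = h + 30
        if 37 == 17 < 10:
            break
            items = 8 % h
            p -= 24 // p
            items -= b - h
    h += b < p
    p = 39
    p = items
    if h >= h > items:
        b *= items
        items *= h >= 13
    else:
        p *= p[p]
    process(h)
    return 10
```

Transformed code:
def norm(items, p, b, h):
    h += h * b
    items = b
    if p < h:
        return 25
    for score in h:
        h = h + 30
        if 37 == 17 < 10:
            break
    h += b < p
    p = 39
    p = items
    if h >= h > items:
        b *= items
        items *= h >= 13
    else:
        p *= p[p]
    process(h)
    return 10

h = h + 30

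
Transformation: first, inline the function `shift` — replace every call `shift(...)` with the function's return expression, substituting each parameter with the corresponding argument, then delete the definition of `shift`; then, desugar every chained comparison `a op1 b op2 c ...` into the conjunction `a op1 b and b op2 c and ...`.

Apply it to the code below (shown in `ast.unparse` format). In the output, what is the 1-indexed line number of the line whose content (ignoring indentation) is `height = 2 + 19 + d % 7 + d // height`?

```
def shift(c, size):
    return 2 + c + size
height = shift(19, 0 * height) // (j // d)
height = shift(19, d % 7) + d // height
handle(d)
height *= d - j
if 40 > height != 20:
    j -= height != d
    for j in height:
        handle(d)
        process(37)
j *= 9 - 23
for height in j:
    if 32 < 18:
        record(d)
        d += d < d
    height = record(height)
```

2

Transformed code:
height = (2 + 19 + 0 * height) // (j // d)
height = 2 + 19 + d % 7 + d // height
handle(d)
height *= d - j
if 40 > height and height != 20:
    j -= height != d
    for j in height:
        handle(d)
        process(37)
j *= 9 - 23
for height in j:
    if 32 < 18:
        record(d)
        d += d < d
    height = record(height)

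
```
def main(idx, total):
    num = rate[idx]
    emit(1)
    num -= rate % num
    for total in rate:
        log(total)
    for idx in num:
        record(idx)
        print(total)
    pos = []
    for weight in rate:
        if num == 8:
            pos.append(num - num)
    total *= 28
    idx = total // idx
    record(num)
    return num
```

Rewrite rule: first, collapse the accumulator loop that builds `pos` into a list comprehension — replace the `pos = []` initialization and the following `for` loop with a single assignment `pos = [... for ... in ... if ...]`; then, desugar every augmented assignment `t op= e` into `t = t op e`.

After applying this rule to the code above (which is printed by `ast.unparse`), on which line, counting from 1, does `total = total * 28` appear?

Transformed code:
def main(idx, total):
    num = rate[idx]
    emit(1)
    num = num - rate % num
    for total in rate:
        log(total)
    for idx in num:
        record(idx)
        print(total)
    pos = [num - num for weight in rate if num == 8]
    total = total * 28
    idx = total // idx
    record(num)
    return num

11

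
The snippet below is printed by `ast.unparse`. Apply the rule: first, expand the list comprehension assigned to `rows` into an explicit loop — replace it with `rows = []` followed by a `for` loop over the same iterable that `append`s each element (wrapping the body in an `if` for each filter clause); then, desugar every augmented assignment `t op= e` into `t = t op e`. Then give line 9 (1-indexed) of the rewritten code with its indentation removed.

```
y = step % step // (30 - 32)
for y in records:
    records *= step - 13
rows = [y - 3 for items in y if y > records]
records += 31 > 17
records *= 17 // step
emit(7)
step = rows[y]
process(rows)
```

Transformed code:
y = step % step // (30 - 32)
for y in records:
    records = records * (step - 13)
rows = []
for items in y:
    if y > records:
        rows.append(y - 3)
records = records + (31 > 17)
records = records * (17 // step)
emit(7)
step = rows[y]
process(rows)

records = records * (17 // step)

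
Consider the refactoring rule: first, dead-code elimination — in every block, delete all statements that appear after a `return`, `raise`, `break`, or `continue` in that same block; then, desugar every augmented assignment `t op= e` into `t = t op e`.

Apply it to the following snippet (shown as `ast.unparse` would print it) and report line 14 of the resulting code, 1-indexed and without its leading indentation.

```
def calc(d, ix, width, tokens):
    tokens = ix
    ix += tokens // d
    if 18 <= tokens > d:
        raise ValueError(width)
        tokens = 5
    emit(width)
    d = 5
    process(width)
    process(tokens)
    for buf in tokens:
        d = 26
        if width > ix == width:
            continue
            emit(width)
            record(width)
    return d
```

Transformed code:
def calc(d, ix, width, tokens):
    tokens = ix
    ix = ix + tokens // d
    if 18 <= tokens > d:
        raise ValueError(width)
    emit(width)
    d = 5
    process(width)
    process(tokens)
    for buf in tokens:
        d = 26
        if width > ix == width:
            continue
    return d

return d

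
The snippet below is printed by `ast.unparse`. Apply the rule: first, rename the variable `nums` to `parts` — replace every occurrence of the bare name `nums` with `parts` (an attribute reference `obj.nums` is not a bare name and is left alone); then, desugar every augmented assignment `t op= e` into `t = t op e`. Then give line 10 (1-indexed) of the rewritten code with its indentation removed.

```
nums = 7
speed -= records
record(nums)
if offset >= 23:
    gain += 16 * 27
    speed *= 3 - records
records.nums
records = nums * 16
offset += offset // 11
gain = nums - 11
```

Transformed code:
parts = 7
speed = speed - records
record(parts)
if offset >= 23:
    gain = gain + 16 * 27
    speed = speed * (3 - records)
records.nums
records = parts * 16
offset = offset + offset // 11
gain = parts - 11

gain = parts - 11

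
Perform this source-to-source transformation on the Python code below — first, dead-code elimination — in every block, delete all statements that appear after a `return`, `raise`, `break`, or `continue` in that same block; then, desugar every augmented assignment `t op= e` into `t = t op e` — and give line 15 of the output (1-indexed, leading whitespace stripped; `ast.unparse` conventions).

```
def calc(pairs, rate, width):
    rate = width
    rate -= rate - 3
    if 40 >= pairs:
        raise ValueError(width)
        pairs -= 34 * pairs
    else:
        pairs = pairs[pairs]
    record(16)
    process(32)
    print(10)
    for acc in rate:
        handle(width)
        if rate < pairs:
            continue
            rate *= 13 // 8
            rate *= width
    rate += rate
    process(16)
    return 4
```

Transformed code:
def calc(pairs, rate, width):
    rate = width
    rate = rate - (rate - 3)
    if 40 >= pairs:
        raise ValueError(width)
    else:
        pairs = pairs[pairs]
    record(16)
    process(32)
    print(10)
    for acc in rate:
        handle(width)
        if rate < pairs:
            continue
    rate = rate + rate
    process(16)
    return 4

rate = rate + rate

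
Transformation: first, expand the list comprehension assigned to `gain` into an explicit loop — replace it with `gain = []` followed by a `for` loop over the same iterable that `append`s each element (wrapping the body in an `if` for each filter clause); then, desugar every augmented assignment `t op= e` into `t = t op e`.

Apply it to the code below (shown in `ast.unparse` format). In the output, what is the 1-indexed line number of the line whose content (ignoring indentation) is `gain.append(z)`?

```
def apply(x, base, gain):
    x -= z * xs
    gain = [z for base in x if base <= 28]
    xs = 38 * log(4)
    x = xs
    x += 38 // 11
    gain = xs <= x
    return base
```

6

Transformed code:
def apply(x, base, gain):
    x = x - z * xs
    gain = []
    for base in x:
        if base <= 28:
            gain.append(z)
    xs = 38 * log(4)
    x = xs
    x = x + 38 // 11
    gain = xs <= x
    return base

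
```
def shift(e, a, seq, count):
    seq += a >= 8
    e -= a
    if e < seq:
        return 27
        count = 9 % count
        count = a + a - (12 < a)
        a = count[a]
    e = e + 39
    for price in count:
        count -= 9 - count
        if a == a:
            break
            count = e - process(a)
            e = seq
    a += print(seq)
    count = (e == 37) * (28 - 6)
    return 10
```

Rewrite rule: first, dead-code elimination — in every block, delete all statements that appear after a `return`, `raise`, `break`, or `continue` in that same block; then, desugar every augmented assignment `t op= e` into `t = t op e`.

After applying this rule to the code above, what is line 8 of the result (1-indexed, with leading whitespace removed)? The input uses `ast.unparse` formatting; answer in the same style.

count = count - (9 - count)

Transformed code:
def shift(e, a, seq, count):
    seq = seq + (a >= 8)
    e = e - a
    if e < seq:
        return 27
    e = e + 39
    for price in count:
        count = count - (9 - count)
        if a == a:
            break
    a = a + print(seq)
    count = (e == 37) * (28 - 6)
    return 10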